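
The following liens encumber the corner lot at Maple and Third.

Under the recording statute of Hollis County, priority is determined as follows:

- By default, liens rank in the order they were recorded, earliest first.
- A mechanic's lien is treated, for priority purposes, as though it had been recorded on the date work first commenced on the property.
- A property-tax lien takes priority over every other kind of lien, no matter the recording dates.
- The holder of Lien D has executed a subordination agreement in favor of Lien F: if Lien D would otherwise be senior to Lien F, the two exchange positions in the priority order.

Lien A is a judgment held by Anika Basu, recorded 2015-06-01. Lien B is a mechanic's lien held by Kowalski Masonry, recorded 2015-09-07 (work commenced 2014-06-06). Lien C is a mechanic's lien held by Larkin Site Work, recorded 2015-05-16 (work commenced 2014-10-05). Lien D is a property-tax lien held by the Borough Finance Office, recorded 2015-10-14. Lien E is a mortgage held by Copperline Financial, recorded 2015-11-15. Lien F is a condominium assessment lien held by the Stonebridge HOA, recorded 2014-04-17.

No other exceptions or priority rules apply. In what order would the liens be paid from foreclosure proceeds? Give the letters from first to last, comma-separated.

Effective dates after the stated exceptions: B's effective date is 2014-06-06, when work began; C is treated as recorded 2014-10-05, the work-commencement date.
As a property-tax lien, D is senior to every other lien.
Among the remaining liens, by effective date: F (2014-04-17), B (2014-06-06), C (2014-10-05), A (2015-06-01), E (2015-11-15).
Because D would otherwise rank above F, the subordination swaps them.

F, D, B, C, A, E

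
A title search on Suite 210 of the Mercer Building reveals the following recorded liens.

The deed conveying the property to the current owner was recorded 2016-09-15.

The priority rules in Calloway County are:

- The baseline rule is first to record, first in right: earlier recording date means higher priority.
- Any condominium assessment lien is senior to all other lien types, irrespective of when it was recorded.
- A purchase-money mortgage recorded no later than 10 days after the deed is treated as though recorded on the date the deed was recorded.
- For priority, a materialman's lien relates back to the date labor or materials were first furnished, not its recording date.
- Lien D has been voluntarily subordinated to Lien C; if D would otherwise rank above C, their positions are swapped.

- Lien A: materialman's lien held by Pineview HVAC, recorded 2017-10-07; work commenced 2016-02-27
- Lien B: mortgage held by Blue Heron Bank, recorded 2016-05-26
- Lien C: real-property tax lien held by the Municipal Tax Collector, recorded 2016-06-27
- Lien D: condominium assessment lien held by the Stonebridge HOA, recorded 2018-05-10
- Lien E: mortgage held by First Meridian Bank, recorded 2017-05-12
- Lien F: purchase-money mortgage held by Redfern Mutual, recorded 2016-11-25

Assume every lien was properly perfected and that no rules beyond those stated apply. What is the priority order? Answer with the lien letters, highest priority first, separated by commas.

C, A, B, D, F, E

First, effective dates: A is treated as recorded 2016-02-27, the work-commencement date; F was recorded 71 days after the deed — beyond 10 days — so no relation-back applies.
D is a condominium assessment lien, so it outranks all other liens regardless of date.
Among the remaining liens, by effective date: A (2016-02-27), B (2016-05-26), C (2016-06-27), F (2016-11-25), E (2017-05-12).
D would otherwise be senior to C, so under the subordination agreement D and C exchange positions.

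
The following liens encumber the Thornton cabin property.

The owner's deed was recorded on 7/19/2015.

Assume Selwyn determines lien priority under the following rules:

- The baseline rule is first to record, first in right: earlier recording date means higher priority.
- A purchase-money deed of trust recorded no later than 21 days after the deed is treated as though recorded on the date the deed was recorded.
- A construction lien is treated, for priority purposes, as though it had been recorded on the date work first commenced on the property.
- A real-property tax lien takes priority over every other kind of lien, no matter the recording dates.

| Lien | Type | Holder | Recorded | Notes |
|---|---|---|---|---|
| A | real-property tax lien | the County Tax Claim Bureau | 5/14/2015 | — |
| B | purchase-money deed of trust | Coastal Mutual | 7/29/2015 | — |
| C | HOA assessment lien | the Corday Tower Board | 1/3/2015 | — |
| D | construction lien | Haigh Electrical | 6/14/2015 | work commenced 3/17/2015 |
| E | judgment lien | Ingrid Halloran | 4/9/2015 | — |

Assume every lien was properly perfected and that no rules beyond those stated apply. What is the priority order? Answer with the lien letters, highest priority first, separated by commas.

Adjusting effective dates: B relates back to the deed date 7/19/2015; D's effective date is 3/17/2015, when work began.
As a real-property tax lien, A is senior to every other lien.
The other liens, earliest effective date first: C (1/3/2015), D (3/17/2015), E (4/9/2015), B (7/19/2015).

A, C, D, E, B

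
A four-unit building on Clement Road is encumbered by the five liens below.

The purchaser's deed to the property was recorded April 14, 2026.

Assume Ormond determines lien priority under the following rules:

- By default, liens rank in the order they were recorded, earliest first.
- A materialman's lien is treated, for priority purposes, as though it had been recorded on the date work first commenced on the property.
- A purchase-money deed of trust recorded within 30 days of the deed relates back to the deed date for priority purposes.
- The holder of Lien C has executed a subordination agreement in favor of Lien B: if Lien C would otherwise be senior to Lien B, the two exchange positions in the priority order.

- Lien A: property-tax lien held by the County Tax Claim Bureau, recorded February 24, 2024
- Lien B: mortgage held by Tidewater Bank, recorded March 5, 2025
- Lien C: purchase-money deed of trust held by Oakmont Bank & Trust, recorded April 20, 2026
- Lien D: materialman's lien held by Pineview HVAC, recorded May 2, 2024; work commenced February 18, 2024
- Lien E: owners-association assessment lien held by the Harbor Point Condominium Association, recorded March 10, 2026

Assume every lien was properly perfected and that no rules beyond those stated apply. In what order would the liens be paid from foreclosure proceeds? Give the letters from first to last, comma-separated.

Adjusting effective dates: C's effective date is the deed date, April 14, 2026; D's effective date is February 18, 2024, when work began.
Sorted by effective date: D (February 18, 2024), A (February 24, 2024), B (March 5, 2025), E (March 10, 2026), C (April 14, 2026).
C is already junior to B, so the subordination agreement changes nothing.

D, A, B, E, C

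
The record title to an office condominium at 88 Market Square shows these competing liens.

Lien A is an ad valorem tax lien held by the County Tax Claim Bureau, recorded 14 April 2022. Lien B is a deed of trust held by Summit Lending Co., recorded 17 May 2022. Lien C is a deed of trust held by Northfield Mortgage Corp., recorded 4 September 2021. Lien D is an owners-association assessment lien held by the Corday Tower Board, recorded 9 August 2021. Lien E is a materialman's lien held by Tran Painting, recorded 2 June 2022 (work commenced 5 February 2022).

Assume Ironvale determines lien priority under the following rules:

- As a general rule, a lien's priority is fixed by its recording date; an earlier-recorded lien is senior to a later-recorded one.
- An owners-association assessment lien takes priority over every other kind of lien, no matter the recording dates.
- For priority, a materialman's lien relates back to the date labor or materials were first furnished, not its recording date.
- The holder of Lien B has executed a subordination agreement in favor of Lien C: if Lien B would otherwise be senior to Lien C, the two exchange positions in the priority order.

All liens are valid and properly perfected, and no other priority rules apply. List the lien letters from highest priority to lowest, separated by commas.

Effective dates: E's effective date is 5 February 2022, when work began.
D, as an owners-association assessment lien, has superpriority and ranks first.
Remaining liens by effective date: C (4 September 2021), E (5 February 2022), A (14 April 2022), B (17 May 2022).
B is already junior to C, so the subordination agreement changes nothing.

D, C, E, A, B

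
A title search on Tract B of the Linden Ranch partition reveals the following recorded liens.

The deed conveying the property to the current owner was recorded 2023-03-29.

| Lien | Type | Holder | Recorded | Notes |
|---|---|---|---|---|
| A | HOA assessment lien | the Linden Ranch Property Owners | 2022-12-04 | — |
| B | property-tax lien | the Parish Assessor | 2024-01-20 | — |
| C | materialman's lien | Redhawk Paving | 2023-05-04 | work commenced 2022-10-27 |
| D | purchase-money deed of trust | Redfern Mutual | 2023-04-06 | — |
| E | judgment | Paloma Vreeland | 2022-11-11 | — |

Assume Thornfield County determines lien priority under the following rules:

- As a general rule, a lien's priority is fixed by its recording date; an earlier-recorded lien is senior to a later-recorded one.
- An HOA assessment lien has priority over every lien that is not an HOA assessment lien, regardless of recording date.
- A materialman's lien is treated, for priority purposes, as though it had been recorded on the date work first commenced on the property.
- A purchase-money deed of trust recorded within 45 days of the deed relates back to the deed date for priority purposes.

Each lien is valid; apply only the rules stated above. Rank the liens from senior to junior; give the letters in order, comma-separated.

A, C, E, D, B

First, effective dates: C relates back to 2022-10-27 (work commenced); D relates back to the deed date 2023-03-29.
As an HOA assessment lien, A is senior to every other lien.
Among the remaining liens, by effective date: C (2022-10-27), E (2022-11-11), D (2023-03-29), B (2024-01-20).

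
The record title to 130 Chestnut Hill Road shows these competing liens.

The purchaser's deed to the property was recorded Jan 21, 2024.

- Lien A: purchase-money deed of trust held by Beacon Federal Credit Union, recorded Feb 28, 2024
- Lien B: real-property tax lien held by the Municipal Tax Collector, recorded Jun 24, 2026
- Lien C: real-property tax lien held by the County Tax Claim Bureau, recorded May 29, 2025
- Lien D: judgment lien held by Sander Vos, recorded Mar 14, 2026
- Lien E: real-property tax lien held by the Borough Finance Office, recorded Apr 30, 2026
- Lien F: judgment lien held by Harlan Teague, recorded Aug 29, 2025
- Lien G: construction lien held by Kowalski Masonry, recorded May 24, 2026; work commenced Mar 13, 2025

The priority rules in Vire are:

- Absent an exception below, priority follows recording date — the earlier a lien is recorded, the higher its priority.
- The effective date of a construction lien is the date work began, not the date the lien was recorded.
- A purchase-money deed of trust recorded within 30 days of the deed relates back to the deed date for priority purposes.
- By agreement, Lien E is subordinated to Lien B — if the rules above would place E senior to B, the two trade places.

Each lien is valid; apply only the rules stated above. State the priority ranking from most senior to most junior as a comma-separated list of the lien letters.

A, G, C, F, D, B, E

Adjusting effective dates: A was recorded 38 days after the deed — beyond 30 days — so no relation-back applies; G relates back to Mar 13, 2025 (work commenced).
By effective date, earliest first: A (Feb 28, 2024), G (Mar 13, 2025), C (May 29, 2025), F (Aug 29, 2025), D (Mar 14, 2026), E (Apr 30, 2026), B (Jun 24, 2026).
E is senior to B before the subordination, so the two trade places.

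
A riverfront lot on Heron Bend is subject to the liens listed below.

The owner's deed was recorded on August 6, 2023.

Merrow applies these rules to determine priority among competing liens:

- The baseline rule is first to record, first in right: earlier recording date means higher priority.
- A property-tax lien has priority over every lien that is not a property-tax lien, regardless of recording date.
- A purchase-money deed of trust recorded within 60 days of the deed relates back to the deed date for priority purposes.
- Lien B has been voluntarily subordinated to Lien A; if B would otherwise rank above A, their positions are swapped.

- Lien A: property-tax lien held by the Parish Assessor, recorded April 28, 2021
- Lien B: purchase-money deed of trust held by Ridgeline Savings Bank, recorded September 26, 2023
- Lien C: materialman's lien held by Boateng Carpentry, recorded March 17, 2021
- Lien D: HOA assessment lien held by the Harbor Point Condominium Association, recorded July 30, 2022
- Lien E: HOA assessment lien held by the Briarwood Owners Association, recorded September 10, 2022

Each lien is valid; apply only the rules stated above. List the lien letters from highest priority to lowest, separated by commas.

A, C, D, E, B

Effective dates: B's effective date is the deed date, August 6, 2023.
A is a property-tax lien and takes priority over every other lien.
Remaining liens by effective date: C (March 17, 2021), D (July 30, 2022), E (September 10, 2022), B (August 6, 2023).
B is already junior to A, so the subordination agreement changes nothing.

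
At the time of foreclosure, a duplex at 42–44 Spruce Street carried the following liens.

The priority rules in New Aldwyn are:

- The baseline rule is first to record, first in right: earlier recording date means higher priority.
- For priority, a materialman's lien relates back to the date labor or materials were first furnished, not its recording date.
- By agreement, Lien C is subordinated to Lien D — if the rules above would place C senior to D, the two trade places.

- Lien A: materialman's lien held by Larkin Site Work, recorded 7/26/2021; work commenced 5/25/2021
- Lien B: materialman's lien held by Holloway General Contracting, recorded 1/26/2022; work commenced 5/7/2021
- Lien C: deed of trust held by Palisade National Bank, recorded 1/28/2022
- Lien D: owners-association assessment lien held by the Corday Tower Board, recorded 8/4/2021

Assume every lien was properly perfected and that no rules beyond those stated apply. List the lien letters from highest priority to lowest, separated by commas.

B, A, D, C

Effective dates after the stated exceptions: A is treated as recorded 5/25/2021, the work-commencement date; B's effective date is 5/7/2021, when work began.
By effective date: B (5/7/2021), A (5/25/2021), D (8/4/2021), C (1/28/2022).
Since C is not senior to D, the subordination leaves the order unchanged.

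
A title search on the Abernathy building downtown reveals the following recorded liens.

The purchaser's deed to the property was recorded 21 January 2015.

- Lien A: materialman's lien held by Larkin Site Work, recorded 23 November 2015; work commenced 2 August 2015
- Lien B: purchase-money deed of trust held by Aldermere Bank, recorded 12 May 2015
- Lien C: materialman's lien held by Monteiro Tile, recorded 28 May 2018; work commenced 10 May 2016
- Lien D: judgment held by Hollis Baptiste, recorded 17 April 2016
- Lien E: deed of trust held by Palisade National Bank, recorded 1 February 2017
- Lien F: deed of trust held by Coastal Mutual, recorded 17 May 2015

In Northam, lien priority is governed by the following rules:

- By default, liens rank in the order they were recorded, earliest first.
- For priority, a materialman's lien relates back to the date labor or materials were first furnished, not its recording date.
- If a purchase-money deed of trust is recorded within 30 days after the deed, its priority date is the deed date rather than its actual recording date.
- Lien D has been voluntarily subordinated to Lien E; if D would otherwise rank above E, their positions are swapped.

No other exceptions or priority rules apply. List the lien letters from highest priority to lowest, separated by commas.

First, effective dates: A's effective date is 2 August 2015, when work began; B was recorded 111 days after the deed — beyond 30 days — so no relation-back applies; C's effective date is 10 May 2016, when work began.
By effective date: B (12 May 2015), F (17 May 2015), A (2 August 2015), D (17 April 2016), C (10 May 2016), E (1 February 2017).
D would otherwise be senior to E, so under the subordination agreement D and E exchange positions.

B, F, A, E, C, D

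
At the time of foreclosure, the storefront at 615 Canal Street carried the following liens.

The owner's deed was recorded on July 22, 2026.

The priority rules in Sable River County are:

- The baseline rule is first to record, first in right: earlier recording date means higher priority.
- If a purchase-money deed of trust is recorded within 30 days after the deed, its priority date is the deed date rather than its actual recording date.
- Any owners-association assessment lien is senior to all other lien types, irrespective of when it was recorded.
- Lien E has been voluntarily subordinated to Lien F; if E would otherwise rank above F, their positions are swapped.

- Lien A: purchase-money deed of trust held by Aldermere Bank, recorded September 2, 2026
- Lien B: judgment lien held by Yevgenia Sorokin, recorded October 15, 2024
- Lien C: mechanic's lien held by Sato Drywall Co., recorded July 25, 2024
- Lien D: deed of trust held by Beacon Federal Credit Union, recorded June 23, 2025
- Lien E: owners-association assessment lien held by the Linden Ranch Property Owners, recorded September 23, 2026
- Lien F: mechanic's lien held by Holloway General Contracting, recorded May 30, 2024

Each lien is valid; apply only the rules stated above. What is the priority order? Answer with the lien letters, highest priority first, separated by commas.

F, E, C, B, D, A

Adjusting effective dates: A was recorded 42 days after the deed, outside the 30-day window, so it keeps its recording date.
As an owners-association assessment lien, E is senior to every other lien.
Remaining liens by effective date: F (May 30, 2024), C (July 25, 2024), B (October 15, 2024), D (June 23, 2025), A (September 2, 2026).
E would otherwise be senior to F, so under the subordination agreement E and F exchange positions.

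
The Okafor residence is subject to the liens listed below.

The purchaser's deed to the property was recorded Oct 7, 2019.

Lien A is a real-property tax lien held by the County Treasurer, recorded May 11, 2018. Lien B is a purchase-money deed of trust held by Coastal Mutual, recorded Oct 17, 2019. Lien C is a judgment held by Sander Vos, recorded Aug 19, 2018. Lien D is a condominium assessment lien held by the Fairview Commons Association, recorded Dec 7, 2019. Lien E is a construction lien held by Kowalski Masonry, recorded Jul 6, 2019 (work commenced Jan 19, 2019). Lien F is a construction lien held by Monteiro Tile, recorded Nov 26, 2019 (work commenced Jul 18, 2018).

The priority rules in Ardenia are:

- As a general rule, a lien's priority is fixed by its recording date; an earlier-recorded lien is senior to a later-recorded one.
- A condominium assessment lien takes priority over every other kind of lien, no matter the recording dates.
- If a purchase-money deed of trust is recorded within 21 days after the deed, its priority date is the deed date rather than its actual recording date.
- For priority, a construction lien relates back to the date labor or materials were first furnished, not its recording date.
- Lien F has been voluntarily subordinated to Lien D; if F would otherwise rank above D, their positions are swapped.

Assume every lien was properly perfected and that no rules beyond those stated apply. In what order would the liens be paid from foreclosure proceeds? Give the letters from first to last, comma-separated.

First, effective dates: B's effective date is the deed date, Oct 7, 2019; E is treated as recorded Jan 19, 2019, the work-commencement date; F relates back to Jul 18, 2018 (work commenced).
D, as a condominium assessment lien, has superpriority and ranks first.
Among the remaining liens, by effective date: A (May 11, 2018), F (Jul 18, 2018), C (Aug 19, 2018), E (Jan 19, 2019), B (Oct 7, 2019).
Since F is not senior to D, the subordination leaves the order unchanged.

D, A, F, C, E, B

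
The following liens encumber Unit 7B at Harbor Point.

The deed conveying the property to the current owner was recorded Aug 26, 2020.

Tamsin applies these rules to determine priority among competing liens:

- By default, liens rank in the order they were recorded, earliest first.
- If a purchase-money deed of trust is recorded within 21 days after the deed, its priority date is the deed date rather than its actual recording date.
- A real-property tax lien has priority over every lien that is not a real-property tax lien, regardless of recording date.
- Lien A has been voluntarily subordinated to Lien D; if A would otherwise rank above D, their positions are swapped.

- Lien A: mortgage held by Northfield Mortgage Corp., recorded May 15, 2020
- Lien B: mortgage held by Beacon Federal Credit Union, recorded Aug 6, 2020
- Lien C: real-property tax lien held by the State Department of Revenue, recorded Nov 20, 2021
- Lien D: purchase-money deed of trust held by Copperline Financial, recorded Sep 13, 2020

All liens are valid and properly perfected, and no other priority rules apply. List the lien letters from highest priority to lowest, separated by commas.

C, D, B, A

First, effective dates: D relates back to the deed date Aug 26, 2020.
C is a real-property tax lien, so it outranks all other liens regardless of date.
Ordering the rest by effective date: A (May 15, 2020), B (Aug 6, 2020), D (Aug 26, 2020).
Because A would otherwise rank above D, the subordination swaps them.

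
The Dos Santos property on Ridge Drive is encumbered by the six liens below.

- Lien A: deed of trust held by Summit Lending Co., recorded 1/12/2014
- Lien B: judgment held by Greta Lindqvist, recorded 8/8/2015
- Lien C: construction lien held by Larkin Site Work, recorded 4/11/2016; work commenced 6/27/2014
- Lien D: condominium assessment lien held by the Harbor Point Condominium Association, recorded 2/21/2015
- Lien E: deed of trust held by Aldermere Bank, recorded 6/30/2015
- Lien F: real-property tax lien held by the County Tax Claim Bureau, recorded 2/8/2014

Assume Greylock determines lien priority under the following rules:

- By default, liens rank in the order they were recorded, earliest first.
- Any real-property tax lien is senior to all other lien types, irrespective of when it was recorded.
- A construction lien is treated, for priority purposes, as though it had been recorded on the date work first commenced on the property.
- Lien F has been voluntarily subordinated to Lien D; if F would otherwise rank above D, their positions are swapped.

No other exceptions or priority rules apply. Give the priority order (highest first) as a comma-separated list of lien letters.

D, A, C, F, E, B

Effective dates after the stated exceptions: C's effective date is 6/27/2014, when work began.
As a real-property tax lien, F is senior to every other lien.
The other liens, earliest effective date first: A (1/12/2014), C (6/27/2014), D (2/21/2015), E (6/30/2015), B (8/8/2015).
F is senior to D before the subordination, so the two trade places.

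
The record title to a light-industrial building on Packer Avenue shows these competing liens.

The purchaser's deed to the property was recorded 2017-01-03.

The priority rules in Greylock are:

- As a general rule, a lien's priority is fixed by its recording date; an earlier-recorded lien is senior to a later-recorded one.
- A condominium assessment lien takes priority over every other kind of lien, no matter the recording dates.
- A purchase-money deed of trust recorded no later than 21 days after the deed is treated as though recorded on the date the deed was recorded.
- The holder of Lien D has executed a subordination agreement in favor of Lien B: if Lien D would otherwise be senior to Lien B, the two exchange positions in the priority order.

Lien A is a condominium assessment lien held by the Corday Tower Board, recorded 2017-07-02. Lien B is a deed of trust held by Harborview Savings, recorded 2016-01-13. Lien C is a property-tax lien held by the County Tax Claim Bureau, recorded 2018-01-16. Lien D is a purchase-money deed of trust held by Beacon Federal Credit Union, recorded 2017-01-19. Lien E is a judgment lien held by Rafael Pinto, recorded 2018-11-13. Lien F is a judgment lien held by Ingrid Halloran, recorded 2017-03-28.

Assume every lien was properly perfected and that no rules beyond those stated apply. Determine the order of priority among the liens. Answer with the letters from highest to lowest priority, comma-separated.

First, effective dates: D was recorded within the 21-day window, so its effective date is the deed date 2017-01-03.
A is a condominium assessment lien and takes priority over every other lien.
Among the remaining liens, by effective date: B (2016-01-13), D (2017-01-03), F (2017-03-28), C (2018-01-16), E (2018-11-13).
D already ranks below B; the subordination has no effect.

A, B, D, F, C, E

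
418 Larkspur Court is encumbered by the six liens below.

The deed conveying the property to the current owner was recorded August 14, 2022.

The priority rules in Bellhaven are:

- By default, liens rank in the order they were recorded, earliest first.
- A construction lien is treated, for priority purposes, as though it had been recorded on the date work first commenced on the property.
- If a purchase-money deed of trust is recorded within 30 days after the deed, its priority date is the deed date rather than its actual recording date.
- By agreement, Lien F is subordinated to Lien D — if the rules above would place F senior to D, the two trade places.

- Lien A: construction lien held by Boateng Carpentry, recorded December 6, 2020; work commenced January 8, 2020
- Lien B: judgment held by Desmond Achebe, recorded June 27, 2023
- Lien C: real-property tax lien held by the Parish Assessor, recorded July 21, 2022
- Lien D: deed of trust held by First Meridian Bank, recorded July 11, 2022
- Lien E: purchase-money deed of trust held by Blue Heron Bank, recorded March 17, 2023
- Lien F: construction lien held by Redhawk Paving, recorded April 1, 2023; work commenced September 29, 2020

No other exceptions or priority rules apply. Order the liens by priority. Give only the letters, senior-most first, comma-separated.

A, D, F, C, E, B

First, effective dates: A relates back to January 8, 2020 (work commenced); E was recorded 215 days after the deed — beyond 30 days — so no relation-back applies; F's effective date is September 29, 2020, when work began.
By effective date: A (January 8, 2020), F (September 29, 2020), D (July 11, 2022), C (July 21, 2022), E (March 17, 2023), B (June 27, 2023).
F is senior to D before the subordination, so the two trade places.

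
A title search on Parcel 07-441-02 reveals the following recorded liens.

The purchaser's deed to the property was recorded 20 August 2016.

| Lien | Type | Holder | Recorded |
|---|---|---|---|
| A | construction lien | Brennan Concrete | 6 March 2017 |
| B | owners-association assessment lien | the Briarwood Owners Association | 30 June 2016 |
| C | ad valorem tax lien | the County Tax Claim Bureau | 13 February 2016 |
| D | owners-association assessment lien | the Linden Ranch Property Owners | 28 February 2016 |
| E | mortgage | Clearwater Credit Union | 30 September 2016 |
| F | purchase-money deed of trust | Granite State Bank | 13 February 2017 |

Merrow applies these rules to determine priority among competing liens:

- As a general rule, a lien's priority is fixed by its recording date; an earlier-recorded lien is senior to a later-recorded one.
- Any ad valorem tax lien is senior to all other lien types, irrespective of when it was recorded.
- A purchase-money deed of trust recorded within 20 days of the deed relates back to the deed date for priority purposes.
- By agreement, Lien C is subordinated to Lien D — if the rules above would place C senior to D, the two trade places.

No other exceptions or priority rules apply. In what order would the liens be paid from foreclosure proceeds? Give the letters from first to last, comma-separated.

Adjusting effective dates: F was recorded 177 days after the deed, outside the 20-day window, so it keeps its recording date.
As an ad valorem tax lien, C is senior to every other lien.
The other liens, earliest effective date first: D (28 February 2016), B (30 June 2016), E (30 September 2016), F (13 February 2017), A (6 March 2017).
C is senior to D before the subordination, so the two trade places.

D, C, B, E, F, A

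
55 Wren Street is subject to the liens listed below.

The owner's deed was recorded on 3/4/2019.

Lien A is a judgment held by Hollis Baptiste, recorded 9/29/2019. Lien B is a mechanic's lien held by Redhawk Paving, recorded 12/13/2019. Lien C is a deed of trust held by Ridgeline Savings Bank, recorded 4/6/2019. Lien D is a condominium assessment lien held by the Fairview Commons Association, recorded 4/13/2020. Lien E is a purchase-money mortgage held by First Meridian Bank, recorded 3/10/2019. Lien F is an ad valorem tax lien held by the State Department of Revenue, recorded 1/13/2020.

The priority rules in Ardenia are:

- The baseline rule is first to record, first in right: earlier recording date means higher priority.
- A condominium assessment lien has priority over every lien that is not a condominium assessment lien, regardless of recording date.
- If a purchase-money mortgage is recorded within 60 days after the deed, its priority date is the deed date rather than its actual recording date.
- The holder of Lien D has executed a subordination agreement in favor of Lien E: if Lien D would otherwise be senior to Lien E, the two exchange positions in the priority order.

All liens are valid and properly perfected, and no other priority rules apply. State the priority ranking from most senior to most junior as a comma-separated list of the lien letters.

Effective dates after the stated exceptions: E relates back to the deed date 3/4/2019.
As a condominium assessment lien, D is senior to every other lien.
The other liens, earliest effective date first: E (3/4/2019), C (4/6/2019), A (9/29/2019), B (12/13/2019), F (1/13/2020).
The subordination applies — D was senior to E — so D and E swap.

E, D, C, A, B, F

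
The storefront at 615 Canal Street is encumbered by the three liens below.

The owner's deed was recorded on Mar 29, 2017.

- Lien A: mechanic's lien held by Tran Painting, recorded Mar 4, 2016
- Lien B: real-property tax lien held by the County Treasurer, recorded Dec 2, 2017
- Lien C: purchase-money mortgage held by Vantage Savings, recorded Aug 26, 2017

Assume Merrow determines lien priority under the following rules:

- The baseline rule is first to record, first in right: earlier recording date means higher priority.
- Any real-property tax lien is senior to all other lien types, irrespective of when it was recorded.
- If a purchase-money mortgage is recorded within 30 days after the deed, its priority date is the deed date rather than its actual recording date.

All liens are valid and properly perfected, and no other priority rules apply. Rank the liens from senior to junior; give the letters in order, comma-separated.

Adjusting effective dates: C was recorded 150 days after the deed, outside the 30-day window, so it keeps its recording date.
As a real-property tax lien, B is senior to every other lien.
Remaining liens by effective date: A (Mar 4, 2016), C (Aug 26, 2017).

B, A, C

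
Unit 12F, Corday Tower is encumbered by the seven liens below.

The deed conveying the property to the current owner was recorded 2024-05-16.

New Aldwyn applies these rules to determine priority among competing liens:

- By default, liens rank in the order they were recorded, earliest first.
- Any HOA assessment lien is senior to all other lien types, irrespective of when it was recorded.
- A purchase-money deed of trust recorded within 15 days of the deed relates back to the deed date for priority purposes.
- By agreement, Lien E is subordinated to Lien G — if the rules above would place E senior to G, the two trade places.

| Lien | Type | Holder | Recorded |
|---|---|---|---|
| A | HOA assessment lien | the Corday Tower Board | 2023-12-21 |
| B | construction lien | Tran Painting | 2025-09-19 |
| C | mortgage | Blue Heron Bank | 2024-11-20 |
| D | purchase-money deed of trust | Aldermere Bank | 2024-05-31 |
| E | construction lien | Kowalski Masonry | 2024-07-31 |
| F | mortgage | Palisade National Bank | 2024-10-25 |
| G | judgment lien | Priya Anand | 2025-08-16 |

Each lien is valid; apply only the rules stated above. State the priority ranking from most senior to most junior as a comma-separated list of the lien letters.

Adjusting effective dates: D relates back to the deed date 2024-05-16.
As an HOA assessment lien, A is senior to every other lien.
Among the remaining liens, by effective date: D (2024-05-16), E (2024-07-31), F (2024-10-25), C (2024-11-20), G (2025-08-16), B (2025-09-19).
E would otherwise be senior to G, so under the subordination agreement E and G exchange positions.

A, D, G, F, C, E, B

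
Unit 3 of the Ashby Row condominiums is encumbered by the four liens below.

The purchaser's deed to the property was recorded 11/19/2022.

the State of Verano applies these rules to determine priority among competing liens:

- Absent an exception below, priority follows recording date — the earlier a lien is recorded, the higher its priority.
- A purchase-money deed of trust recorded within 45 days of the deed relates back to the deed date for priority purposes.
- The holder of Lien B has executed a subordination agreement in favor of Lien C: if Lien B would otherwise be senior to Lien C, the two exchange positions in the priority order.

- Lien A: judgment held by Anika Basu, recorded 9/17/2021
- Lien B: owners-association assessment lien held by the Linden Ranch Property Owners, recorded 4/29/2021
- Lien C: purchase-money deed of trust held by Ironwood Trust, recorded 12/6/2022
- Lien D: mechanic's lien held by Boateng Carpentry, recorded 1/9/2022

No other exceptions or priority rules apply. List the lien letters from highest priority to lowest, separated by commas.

Effective dates after the stated exceptions: C was recorded within the 45-day window, so its effective date is the deed date 11/19/2022.
By effective date, earliest first: B (4/29/2021), A (9/17/2021), D (1/9/2022), C (11/19/2022).
The subordination applies — B was senior to C — so B and C swap.

C, A, D, B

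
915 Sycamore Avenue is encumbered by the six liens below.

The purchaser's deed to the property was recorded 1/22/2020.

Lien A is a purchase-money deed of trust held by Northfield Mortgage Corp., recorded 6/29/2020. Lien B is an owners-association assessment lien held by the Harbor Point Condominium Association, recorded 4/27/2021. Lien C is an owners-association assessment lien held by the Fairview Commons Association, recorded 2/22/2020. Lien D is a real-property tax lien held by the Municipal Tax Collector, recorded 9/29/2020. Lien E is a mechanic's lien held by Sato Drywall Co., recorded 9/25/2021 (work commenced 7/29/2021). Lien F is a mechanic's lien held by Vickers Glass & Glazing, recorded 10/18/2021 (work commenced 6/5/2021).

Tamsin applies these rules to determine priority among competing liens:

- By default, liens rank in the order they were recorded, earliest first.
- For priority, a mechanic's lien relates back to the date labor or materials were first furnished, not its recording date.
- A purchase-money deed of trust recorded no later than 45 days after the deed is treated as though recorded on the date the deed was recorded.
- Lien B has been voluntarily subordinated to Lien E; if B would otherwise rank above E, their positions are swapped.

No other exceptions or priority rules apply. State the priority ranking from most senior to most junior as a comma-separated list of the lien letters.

C, A, D, E, F, B

Effective dates after the stated exceptions: A missed the 45-day window (159 days after the deed), so its recording date stands; E is treated as recorded 7/29/2021, the work-commencement date; F relates back to 6/5/2021 (work commenced).
Ordering by effective date: C (2/22/2020), A (6/29/2020), D (9/29/2020), B (4/27/2021), F (6/5/2021), E (7/29/2021).
B would otherwise be senior to E, so under the subordination agreement B and E exchange positions.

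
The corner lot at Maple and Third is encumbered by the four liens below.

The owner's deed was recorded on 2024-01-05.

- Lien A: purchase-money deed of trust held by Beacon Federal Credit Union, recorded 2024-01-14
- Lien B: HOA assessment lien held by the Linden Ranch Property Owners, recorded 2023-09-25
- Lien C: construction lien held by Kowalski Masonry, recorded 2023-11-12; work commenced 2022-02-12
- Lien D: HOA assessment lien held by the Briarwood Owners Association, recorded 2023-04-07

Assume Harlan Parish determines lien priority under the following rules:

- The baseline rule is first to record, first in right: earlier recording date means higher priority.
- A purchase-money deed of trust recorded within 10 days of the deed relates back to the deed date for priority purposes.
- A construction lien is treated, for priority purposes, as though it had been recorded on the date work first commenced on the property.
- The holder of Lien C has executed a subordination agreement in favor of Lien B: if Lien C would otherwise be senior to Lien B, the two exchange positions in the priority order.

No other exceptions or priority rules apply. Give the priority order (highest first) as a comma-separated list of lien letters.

B, D, C, A

First, effective dates: A's effective date is the deed date, 2024-01-05; C is treated as recorded 2022-02-12, the work-commencement date.
Sorted by effective date: C (2022-02-12), D (2023-04-07), B (2023-09-25), A (2024-01-05).
C is senior to B before the subordination, so the two trade places.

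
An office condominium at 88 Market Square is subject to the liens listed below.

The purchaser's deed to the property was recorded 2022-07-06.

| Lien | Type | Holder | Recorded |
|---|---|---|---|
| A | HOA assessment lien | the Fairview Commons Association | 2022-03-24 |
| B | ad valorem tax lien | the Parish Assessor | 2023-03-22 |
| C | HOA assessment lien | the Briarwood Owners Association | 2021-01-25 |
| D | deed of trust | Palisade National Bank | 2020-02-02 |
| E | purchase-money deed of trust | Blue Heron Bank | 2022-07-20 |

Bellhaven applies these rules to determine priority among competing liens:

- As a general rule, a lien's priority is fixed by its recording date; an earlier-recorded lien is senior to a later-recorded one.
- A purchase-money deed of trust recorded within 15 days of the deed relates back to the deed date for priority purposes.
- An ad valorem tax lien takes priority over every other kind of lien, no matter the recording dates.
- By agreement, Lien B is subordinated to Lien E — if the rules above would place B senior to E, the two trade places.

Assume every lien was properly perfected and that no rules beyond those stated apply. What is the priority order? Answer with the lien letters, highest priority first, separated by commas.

Effective dates: E relates back to the deed date 2022-07-06.
As an ad valorem tax lien, B is senior to every other lien.
Remaining liens by effective date: D (2020-02-02), C (2021-01-25), A (2022-03-24), E (2022-07-06).
B would otherwise be senior to E, so under the subordination agreement B and E exchange positions.

E, D, C, A, B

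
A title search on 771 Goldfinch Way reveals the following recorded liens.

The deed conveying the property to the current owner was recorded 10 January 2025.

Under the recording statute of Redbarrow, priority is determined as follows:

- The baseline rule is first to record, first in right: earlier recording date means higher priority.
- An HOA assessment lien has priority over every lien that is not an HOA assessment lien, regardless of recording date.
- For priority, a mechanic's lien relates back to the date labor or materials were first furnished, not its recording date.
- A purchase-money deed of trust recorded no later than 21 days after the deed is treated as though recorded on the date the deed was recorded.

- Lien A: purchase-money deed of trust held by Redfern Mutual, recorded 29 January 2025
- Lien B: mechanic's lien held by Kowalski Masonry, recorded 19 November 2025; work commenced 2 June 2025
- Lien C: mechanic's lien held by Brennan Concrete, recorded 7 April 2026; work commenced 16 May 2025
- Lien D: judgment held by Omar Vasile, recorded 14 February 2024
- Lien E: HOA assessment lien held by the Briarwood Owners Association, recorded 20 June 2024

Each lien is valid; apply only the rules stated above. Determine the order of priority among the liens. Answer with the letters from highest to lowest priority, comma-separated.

Effective dates after the stated exceptions: A's effective date is the deed date, 10 January 2025; B's effective date is 2 June 2025, when work began; C's effective date is 16 May 2025, when work began.
E, as an HOA assessment lien, has superpriority and ranks first.
Ordering the rest by effective date: D (14 February 2024), A (10 January 2025), C (16 May 2025), B (2 June 2025).

E, D, A, C, B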